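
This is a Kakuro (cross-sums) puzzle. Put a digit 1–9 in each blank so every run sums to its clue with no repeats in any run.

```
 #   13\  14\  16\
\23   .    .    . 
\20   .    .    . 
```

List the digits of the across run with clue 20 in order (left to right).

23 in 3 cells must be {6,8,9}; 16 in 2 cells must be {7,9}.
The 23 across and the 16 down share only 9, so R1C3 = 9.
R2C3 = 16 − 9 = 7 completes the 16 down.
Nothing is forced directly, so branch on R1C1, whose candidates are 6 or 8. If R1C1 = 6: that forces R1C2 = 8, after which R2C1 would have to be in {4,5,8,9} for the 20 across but in {7} for the 13 down — contradiction. So R1C1 = 8.
R1C2 = 23 − 17 = 6 completes the 23 across.
R2C1 = 13 − 8 = 5 completes the 13 down.
R2C2 = 20 − 12 = 8 completes the 20 across.

5 8 7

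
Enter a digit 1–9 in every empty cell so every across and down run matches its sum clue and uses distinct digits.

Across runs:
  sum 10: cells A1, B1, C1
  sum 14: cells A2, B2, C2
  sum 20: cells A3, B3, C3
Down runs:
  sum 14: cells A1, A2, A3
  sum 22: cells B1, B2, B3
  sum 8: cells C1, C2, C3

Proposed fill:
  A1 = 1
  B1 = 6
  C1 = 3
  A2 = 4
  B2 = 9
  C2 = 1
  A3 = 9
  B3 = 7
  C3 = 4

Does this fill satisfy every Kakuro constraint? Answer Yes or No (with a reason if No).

Across: 1+6+3=10; 4+9+1=14; 9+7+4=20. Down: 1+4+9=14; 6+9+7=22; 3+1+4=8. No digit repeats within any run.

Yes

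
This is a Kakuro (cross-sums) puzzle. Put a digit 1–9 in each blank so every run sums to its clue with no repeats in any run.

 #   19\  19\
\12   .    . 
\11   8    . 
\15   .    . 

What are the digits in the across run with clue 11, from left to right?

R2C2 = 11 − 8 = 3 completes the 11 across.
Nothing is forced directly, so branch on R1C2, whose candidates are 7 or 9. If R1C2 = 9: then R1C1 would have to be in {3} for the 12 across but in {2,4,5,6,7,9} for the 19 down — contradiction. So R1C2 = 7.
R1C1 = 12 − 7 = 5 completes the 12 across.
R3C1 = 19 − 13 = 6 completes the 19 down.
R3C2 = 15 − 6 = 9 completes the 15 across.

8, 3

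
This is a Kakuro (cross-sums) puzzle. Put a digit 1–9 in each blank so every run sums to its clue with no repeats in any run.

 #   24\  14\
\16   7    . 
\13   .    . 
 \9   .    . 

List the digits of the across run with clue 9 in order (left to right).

16 in 2 cells must be {7,9}; 24 in 3 cells must be {7,8,9}.
R1C2 = 16 − 7 = 9 completes the 16 across.
Given what's placed, R2C2 must be 4 to fit the 13 across and 14 down.
Given what's placed, R3C1 must be 8 to fit the 9 across and 24 down.
R3C2 = 9 − 8 = 1 completes the 9 across.
R2C1 = 13 − 4 = 9 completes the 13 across.

8, 1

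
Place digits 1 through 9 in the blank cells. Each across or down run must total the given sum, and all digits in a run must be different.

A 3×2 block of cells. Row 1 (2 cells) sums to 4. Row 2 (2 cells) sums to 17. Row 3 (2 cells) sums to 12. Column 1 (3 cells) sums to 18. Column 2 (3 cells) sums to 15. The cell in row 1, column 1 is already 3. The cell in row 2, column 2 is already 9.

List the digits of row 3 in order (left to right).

4 in 2 cells must be {1,3}; 17 in 2 cells must be {8,9}.
(1,2) = 4 − 3 = 1 completes the 4 across.
(2,1) = 17 − 9 = 8 completes the 17 across.
(3,1) = 18 − 11 = 7 completes the 18 down.
(3,2) = 12 − 7 = 5 completes the 12 across.

7, 5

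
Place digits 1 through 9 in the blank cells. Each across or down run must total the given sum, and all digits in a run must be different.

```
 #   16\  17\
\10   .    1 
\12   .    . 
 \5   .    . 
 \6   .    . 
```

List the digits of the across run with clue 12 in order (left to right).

4 8

R1C1 = 10 − 1 = 9 completes the 10 across.
Given what's placed, R2C1 must be 4 to fit the 12 across and 16 down.
R2C2 = 12 − 4 = 8 completes the 12 across.
No cell is forced outright now. R3C1 can only be 1 or 2 (the digits allowed by both its 5 across and its 16 down). If R3C1 = 1: then R3C2 would have to be in {4} for the 5 across but in {2,3,5,6} for the 17 down — contradiction. So R3C1 = 2.
R3C2 = 5 − 2 = 3 completes the 5 across.
R4C1 = 16 − 15 = 1 completes the 16 down.
R4C2 = 6 − 1 = 5 completes the 6 across.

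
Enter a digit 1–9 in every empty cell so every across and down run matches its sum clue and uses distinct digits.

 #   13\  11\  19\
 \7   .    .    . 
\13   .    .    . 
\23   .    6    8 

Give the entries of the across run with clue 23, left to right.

7 in 3 cells must be {1,2,4}; 23 in 3 cells must be {6,8,9}.
R3C1 = 23 − 14 = 9 completes the 23 across.
R1C1 = 1: the only remaining digit allowed by both the 7 across and the 13 down.
R2C1 = 13 − 10 = 3 completes the 13 down.
Nothing is forced directly, so branch on R1C2, whose candidates are 2 or 4. If R1C2 = 2: that forces R1C3 = 4, after which R2C2 would have to be in {1,2,4,6,8,9} for the 13 across but in {3} for the 11 down — contradiction. So R1C2 = 4.
R1C3 = 7 − 5 = 2 completes the 7 across.
R2C2 = 11 − 10 = 1 completes the 11 down.
R2C3 = 13 − 4 = 9 completes the 13 across.

9 6 8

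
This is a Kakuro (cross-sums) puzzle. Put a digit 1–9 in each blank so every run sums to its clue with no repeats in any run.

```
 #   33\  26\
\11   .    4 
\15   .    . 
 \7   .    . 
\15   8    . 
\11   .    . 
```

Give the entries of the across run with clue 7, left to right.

6 1

R1C1 = 11 − 4 = 7 completes the 11 across.
R4C2 = 15 − 8 = 7 completes the 15 across.
No cell is forced outright now. R2C1 can only be 6 or 9 (the digits allowed by both its 15 across and its 33 down). If R2C1 = 6: that forces R2C2 = 9, R3C1 = 3, after which R3C2 would have to be in {4} for the 7 across but in {1,5} for the 26 down — contradiction. So R2C1 = 9.
R2C2 = 15 − 9 = 6 completes the 15 across.
R3C2 = 1: the only remaining digit allowed by both the 7 across and the 26 down.
R5C2 = 26 − 18 = 8 completes the 26 down.
R3C1 = 7 − 1 = 6 completes the 7 across.
R5C1 = 11 − 8 = 3 completes the 11 across.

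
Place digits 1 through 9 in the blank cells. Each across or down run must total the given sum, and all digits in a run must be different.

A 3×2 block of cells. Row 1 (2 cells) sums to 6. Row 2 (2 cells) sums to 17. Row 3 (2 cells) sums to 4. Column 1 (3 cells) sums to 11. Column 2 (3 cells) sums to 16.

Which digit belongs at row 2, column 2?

9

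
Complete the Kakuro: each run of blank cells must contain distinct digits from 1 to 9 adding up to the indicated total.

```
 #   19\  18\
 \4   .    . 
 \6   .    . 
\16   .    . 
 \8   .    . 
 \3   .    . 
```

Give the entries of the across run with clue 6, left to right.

4, 2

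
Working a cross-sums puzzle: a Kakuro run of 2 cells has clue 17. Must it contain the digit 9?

Yes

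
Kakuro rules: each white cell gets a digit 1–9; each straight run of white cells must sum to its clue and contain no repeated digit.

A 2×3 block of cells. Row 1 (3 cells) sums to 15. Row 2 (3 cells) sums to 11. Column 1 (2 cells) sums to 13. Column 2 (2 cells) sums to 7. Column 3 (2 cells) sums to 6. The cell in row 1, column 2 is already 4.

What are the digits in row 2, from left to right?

7, 3, 1

(2,2) = 7 − 4 = 3 completes the 7 down.
Nothing is forced directly, so branch on (2,1), whose candidates are 6 or 7. If (2,1) = 6: then (1,1) would have to be in {2,3,5,6,8,9} for the 15 across but in {7} for the 13 down — contradiction. So (2,1) = 7.
(1,1) = 13 − 7 = 6 completes the 13 down.
(1,3) = 15 − 10 = 5 completes the 15 across.
(2,3) = 11 − 10 = 1 completes the 11 across.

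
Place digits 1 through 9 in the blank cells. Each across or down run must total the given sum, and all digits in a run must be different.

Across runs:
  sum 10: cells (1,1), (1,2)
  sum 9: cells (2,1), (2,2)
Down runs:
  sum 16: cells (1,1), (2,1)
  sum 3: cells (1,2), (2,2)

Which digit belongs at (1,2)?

1

16 in 2 cells must be {7,9}; 3 in 2 cells must be {1,2}.
The 9 across and the 16 down share only 7, so (2,1) = 7.
(2,2) = 9 − 7 = 2 completes the 9 across.
(1,1) = 16 − 7 = 9 completes the 16 down.
(1,2) = 10 − 9 = 1 completes the 10 across.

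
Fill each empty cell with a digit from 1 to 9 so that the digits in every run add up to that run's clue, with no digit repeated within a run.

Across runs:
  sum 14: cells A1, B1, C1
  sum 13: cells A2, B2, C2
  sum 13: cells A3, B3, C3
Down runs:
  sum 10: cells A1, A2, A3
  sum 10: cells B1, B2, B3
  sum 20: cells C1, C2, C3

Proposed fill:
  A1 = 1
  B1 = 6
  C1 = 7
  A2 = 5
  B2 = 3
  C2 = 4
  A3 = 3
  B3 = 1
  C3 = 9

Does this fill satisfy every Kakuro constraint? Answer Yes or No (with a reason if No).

No — the down run A1–A3 sums to 9, not 10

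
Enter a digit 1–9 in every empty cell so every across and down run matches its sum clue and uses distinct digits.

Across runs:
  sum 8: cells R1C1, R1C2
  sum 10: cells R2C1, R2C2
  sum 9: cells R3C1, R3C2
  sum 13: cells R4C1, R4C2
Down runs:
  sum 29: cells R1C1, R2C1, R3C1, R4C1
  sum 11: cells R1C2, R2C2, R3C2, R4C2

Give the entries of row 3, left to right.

29 in 4 cells must be {5,7,8,9}; 11 in 4 cells must be {1,2,3,5}.
Only 5 fits R4C2 under both its across sum 13 and down sum 11.
R4C1 = 13 − 5 = 8 completes the 13 across.
Nothing is forced directly, so branch on R1C1, whose candidates are 5 or 7. If R1C1 = 7: that forces R1C2 = 1, R2C1 = 9, after which R2C2 would have to be in {1} for the 10 across but in {2,3} for the 11 down — contradiction. So R1C1 = 5.
R1C2 = 8 − 5 = 3 completes the 8 across.
R3C1 = 7: the only remaining digit allowed by both the 9 across and the 29 down.
R3C2 = 9 − 7 = 2 completes the 9 across.

7 2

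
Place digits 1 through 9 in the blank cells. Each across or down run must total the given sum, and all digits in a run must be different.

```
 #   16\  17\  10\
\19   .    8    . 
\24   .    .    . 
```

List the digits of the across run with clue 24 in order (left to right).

7 9 8

24 in 3 cells must be {7,8,9}; 16 in 2 cells must be {7,9}; 17 in 2 cells must be {8,9}.
R2C2 = 17 − 8 = 9 completes the 17 down.
R2C1 = 7: the only remaining digit allowed by both the 24 across and the 16 down.
R2C3 = 24 − 16 = 8 completes the 24 across.
R1C1 = 16 − 7 = 9 completes the 16 down.
R1C3 = 19 − 17 = 2 completes the 19 across.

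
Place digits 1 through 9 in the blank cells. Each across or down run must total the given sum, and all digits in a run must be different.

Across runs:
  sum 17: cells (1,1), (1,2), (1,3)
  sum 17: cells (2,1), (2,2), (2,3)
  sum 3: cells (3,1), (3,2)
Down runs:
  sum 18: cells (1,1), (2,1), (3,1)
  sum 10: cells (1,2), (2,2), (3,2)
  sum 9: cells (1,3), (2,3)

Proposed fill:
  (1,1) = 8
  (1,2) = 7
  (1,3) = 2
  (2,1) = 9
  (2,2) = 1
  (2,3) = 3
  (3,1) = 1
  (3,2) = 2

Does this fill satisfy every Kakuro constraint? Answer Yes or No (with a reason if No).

No — the down run (1,3)–(2,3) sums to 5, not 9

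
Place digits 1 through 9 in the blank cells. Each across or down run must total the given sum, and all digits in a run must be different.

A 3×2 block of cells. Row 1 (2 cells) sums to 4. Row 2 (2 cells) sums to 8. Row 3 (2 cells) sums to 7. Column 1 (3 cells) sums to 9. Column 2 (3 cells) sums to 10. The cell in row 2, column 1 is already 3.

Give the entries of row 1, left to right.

1 3

4 in 2 cells must be {1,3}.
Given what's placed, (1,1) must be 1 to fit the 4 across and 9 down.
(1,2) = 4 − 1 = 3 completes the 4 across.
(2,2) = 8 − 3 = 5 completes the 8 across.
(3,1) = 9 − 4 = 5 completes the 9 down.
(3,2) = 7 − 5 = 2 completes the 7 across.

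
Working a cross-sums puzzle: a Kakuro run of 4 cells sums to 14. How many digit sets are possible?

4 distinct digits from 1–9 sum between 10 and 30.
Enumerating: {1,2,3,8}, {1,2,4,7}, {1,2,5,6}, {1,3,4,6}, {2,3,4,5}.

5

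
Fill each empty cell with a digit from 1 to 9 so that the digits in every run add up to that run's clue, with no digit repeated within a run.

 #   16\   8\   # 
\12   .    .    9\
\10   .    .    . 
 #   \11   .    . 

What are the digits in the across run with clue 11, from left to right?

16 in 2 cells must be {7,9}.
The 10 across and the 16 down share only 7, so R2C1 = 7.
R1C1 = 16 − 7 = 9 completes the 16 down.
R1C2 = 12 − 9 = 3 completes the 12 across.
R2C2 = 1: the only remaining digit allowed by both the 10 across and the 8 down.
R2C3 = 10 − 8 = 2 completes the 10 across.
R3C2 = 8 − 4 = 4 completes the 8 down.
R3C3 = 11 − 4 = 7 completes the 11 across.

4, 7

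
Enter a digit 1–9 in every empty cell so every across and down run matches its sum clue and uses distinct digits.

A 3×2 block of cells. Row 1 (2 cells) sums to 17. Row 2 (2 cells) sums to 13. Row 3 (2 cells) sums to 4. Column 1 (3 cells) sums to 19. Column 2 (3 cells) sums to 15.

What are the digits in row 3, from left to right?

3, 1

17 in 2 cells must be {8,9}; 4 in 2 cells must be {1,3}.
The 4 across and the 19 down share only 3, so (3,1) = 3.
(3,2) = 4 − 3 = 1 completes the 4 across.
Given what's placed, (1,1) must be 9 to fit the 17 across and 19 down.
(1,2) = 17 − 9 = 8 completes the 17 across.
(2,1) = 19 − 12 = 7 completes the 19 down.
(2,2) = 13 − 7 = 6 completes the 13 across.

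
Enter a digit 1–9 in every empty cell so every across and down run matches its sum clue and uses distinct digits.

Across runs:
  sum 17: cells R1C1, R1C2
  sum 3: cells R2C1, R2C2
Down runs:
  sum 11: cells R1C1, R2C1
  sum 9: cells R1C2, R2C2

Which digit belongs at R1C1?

9

17 in 2 cells must be {8,9}; 3 in 2 cells must be {1,2}.
The 17 across and the 9 down share only 8, so R1C2 = 8.
The 3 across and the 11 down share only 2, so R2C1 = 2.
R2C2 = 3 − 2 = 1 completes the 3 across.
R1C1 = 17 − 8 = 9 completes the 17 across.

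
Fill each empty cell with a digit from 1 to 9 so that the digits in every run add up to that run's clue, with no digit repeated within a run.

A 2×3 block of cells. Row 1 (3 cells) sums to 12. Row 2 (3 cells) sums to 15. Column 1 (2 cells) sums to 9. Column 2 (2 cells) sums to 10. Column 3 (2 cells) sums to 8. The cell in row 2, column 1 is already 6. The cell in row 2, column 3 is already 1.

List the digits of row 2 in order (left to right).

6, 8, 1

(1,1) = 9 − 6 = 3 completes the 9 down.
(1,3) = 8 − 1 = 7 completes the 8 down.
(2,2) = 15 − 7 = 8 completes the 15 across.
(1,2) = 12 − 10 = 2 completes the 12 across.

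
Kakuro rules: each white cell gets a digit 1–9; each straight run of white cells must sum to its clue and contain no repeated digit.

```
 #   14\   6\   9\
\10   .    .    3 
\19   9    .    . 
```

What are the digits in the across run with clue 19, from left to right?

9 4 6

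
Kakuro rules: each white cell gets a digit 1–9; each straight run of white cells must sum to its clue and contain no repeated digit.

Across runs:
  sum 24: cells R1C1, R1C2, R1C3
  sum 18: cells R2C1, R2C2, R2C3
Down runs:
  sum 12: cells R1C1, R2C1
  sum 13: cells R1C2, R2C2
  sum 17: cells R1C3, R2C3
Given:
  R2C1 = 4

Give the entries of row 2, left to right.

24 in 3 cells must be {7,8,9}; 17 in 2 cells must be {8,9}.
R1C1 = 12 − 4 = 8 completes the 12 down.
Given what's placed, R1C3 must be 9 to fit the 24 across and 17 down.
R2C3 = 17 − 9 = 8 completes the 17 down.
R1C2 = 24 − 17 = 7 completes the 24 across.
R2C2 = 18 − 12 = 6 completes the 18 across.

4 6 8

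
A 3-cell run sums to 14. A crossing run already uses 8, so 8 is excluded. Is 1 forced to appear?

No

Counterexample: {2,3,9} sums to 14 under that restriction without using 1.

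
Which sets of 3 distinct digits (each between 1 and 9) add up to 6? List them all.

{1,2,3}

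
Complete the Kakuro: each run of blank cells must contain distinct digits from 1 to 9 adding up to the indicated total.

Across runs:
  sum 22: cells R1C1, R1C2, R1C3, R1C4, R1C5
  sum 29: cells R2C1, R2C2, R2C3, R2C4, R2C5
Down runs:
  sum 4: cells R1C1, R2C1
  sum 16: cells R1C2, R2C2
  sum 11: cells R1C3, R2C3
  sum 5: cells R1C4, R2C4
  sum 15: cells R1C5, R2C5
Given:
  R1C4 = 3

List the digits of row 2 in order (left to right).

3, 7, 9, 2, 8

4 in 2 cells must be {1,3}; 16 in 2 cells must be {7,9}.
R1C1 = 1: the only remaining digit allowed by both the 22 across and the 4 down.
R2C1 = 4 − 1 = 3 completes the 4 down.
R2C4 = 5 − 3 = 2 completes the 5 down.
No cell is forced outright now. R2C3 can only be 7 or 8 or 9 (the digits allowed by both its 29 across and its 11 down). If R2C3 = 7: that forces R1C3 = 4, R2C2 = 9, R2C5 = 8, after which R1C2 would have to be in {5,6,8,9} for the 22 across but in {7} for the 16 down — contradiction. If R2C3 = 8: then R1C3 would have to be in {2,4,5,6,7,8,9} for the 22 across but in {3} for the 11 down — contradiction. So R2C3 = 9.
R1C3 = 11 − 9 = 2 completes the 11 down.
Given what's placed, R2C2 must be 7 to fit the 29 across and 16 down.
R2C5 = 29 − 21 = 8 completes the 29 across.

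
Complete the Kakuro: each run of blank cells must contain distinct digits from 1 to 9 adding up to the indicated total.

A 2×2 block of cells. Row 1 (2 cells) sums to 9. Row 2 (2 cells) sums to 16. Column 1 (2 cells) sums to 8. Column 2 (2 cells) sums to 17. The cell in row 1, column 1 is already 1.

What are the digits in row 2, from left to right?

7 9

16 in 2 cells must be {7,9}; 17 in 2 cells must be {8,9}.
(1,2) = 9 − 1 = 8 completes the 9 across.
(2,1) = 8 − 1 = 7 completes the 8 down.
(2,2) = 16 − 7 = 9 completes the 16 across.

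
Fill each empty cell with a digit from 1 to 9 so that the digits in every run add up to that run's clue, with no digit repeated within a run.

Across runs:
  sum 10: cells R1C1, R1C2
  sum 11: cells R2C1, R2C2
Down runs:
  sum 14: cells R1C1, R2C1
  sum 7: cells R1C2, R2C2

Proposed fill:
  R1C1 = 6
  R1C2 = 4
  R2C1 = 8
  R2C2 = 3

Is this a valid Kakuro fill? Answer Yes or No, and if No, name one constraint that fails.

Yes

Across: 6+4=10; 8+3=11. Down: 6+8=14; 4+3=7. No digit repeats within any run.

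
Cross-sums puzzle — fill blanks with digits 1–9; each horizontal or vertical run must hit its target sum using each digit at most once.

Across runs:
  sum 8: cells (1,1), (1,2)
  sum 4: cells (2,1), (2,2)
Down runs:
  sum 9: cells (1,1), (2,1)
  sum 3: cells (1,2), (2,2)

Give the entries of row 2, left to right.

4 in 2 cells must be {1,3}; 3 in 2 cells must be {1,2}.
The 4 across and the 3 down share only 1, so (2,2) = 1.
(1,2) = 3 − 1 = 2 completes the 3 down.
(2,1) = 4 − 1 = 3 completes the 4 across.
(1,1) = 8 − 2 = 6 completes the 8 across.

3 1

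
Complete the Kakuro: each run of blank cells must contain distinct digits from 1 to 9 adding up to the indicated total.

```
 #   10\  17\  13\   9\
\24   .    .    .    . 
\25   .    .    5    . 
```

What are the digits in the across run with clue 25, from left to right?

9 8 5 3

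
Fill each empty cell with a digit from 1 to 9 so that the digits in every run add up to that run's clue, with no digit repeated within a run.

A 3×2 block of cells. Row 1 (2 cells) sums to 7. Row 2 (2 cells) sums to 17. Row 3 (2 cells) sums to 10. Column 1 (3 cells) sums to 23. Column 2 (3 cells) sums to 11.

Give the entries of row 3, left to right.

8 2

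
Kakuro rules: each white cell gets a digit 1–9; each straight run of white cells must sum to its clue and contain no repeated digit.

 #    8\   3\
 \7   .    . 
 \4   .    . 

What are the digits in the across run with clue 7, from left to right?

5 2

4 in 2 cells must be {1,3}; 3 in 2 cells must be {1,2}.
The 4 across and the 3 down share only 1, so R2C2 = 1.
R1C2 = 3 − 1 = 2 completes the 3 down.
R2C1 = 4 − 1 = 3 completes the 4 across.
R1C1 = 7 − 2 = 5 completes the 7 across.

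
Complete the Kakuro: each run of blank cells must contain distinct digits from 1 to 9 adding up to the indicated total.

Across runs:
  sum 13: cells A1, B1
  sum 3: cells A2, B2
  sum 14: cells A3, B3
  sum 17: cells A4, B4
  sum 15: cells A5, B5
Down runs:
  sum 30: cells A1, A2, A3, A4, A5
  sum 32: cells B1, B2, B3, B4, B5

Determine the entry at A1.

3 in 2 cells must be {1,2}; 17 in 2 cells must be {8,9}.
Only 2 fits B2 under both its across sum 3 and down sum 32.
A2 = 3 − 2 = 1 completes the 3 across.
Nothing is forced directly, so branch on A3, whose candidates are 5 or 8 or 9. If A3 = 8: that forces B3 = 6, A4 = 9, B4 = 8, A5 = 7, after which B5 would have to be in {8} for the 15 across but in {7,9} for the 32 down — contradiction. If A3 = 9: then B3 would have to be in {5} for the 14 across but in {6,7,8,9} for the 32 down — contradiction. So A3 = 5.
B3 = 14 − 5 = 9 completes the 14 across.
B4 = 8: the only remaining digit allowed by both the 17 across and the 32 down.
A4 = 17 − 8 = 9 completes the 17 across.
Nothing is forced directly, so branch on A1, whose candidates are 7 or 8. If A1 = 8: then B1 would have to be in {5} for the 13 across but in {6,7} for the 32 down — contradiction. So A1 = 7.

7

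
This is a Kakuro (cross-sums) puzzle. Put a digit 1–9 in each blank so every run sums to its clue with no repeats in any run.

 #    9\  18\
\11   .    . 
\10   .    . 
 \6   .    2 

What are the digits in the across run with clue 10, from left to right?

3 7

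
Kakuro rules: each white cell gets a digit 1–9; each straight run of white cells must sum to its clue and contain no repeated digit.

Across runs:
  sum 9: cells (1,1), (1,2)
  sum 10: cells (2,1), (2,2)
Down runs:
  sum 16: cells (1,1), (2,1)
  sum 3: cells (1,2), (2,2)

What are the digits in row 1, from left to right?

7 2

16 in 2 cells must be {7,9}; 3 in 2 cells must be {1,2}.
The 9 across and the 16 down share only 7, so (1,1) = 7.
(1,2) = 9 − 7 = 2 completes the 9 across.
(2,1) = 16 − 7 = 9 completes the 16 down.
(2,2) = 10 − 9 = 1 completes the 10 across.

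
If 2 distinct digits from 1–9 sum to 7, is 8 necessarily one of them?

No

Counterexample: {1,6} sums to 7 without using 8.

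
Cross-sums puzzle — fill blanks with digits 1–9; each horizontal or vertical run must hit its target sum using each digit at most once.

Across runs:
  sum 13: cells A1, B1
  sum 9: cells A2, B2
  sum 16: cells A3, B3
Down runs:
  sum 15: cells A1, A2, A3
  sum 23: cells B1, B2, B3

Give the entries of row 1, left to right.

5 8

16 in 2 cells must be {7,9}; 23 in 3 cells must be {6,8,9}.
The 16 across and the 23 down share only 9, so B3 = 9.
A3 = 16 − 9 = 7 completes the 16 across.
Nothing is forced directly, so branch on A1, whose candidates are 5 or 6. If A1 = 6: then B1 would have to be in {7} for the 13 across but in {6,8} for the 23 down — contradiction. So A1 = 5.
B1 = 13 − 5 = 8 completes the 13 across.
A2 = 15 − 12 = 3 completes the 15 down.
B2 = 9 − 3 = 6 completes the 9 across.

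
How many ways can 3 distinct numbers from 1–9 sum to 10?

3 distinct digits from 1–9 sum between 6 and 24.
Enumerating: {1,2,7}, {1,3,6}, {1,4,5}, {2,3,5}.

4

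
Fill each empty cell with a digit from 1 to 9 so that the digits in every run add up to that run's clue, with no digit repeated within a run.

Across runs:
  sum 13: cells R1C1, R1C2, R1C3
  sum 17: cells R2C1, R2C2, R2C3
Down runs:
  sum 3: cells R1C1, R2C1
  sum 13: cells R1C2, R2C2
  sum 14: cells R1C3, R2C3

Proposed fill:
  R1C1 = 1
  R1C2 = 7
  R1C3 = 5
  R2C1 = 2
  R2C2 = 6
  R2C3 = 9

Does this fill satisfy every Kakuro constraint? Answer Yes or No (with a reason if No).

Across: 1+7+5=13; 2+6+9=17. Down: 1+2=3; 7+6=13; 5+9=14. No digit repeats within any run.

Yes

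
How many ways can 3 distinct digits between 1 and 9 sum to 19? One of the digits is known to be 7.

2

3 distinct digits from 1–9 sum between 6 and 24.
Keeping only sets containing 7.
Enumerating: {3,7,9}, {4,7,8}.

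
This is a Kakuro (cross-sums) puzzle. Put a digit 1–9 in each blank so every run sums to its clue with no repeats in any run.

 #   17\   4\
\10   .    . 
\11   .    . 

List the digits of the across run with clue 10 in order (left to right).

9 1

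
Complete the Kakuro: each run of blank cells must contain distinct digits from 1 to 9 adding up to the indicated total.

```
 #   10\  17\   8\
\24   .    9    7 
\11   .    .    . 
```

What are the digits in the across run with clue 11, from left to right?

2 8 1

24 in 3 cells must be {7,8,9}; 17 in 2 cells must be {8,9}.
R1C1 = 24 − 16 = 8 completes the 24 across.
R2C1 = 10 − 8 = 2 completes the 10 down.
R2C2 = 17 − 9 = 8 completes the 17 down.
R2C3 = 11 − 10 = 1 completes the 11 across.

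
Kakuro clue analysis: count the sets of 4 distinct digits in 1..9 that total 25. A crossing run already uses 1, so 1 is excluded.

4 distinct digits from 1–9 sum between 10 and 30.
Dropping sets that contain 1.
Enumerating: {2,6,8,9}, {3,5,8,9}, {3,6,7,9}, {4,5,7,9}, {4,6,7,8}.

5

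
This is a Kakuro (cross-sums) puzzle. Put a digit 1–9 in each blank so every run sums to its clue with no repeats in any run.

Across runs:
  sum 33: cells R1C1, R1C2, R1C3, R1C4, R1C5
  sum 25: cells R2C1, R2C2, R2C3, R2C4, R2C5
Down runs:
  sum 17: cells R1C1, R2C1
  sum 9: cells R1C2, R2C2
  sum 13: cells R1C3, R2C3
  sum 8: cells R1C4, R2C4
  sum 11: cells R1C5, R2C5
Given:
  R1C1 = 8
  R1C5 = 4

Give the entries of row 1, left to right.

17 in 2 cells must be {8,9}.
R2C1 = 17 − 8 = 9 completes the 17 down.
R2C5 = 11 − 4 = 7 completes the 11 down.
Nothing is forced directly, so branch on R1C2, whose candidates are 5 or 7. If R1C2 = 5: that forces R1C4 = 7, R2C2 = 4, after which R2C3 would have to be in {2,3} for the 25 across but in {4,5,6,7,8,9} for the 13 down — contradiction. So R1C2 = 7.
Given what's placed, R1C4 must be 5 to fit the 33 across and 8 down.
R2C2 = 9 − 7 = 2 completes the 9 down.
R2C4 = 8 − 5 = 3 completes the 8 down.
R1C3 = 33 − 24 = 9 completes the 33 across.

8 7 9 5 4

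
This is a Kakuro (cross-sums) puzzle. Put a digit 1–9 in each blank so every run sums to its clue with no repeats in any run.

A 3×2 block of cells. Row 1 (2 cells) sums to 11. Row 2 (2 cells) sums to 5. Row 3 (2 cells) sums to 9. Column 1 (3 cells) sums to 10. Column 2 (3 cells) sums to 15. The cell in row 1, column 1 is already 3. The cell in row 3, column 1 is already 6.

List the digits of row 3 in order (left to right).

(1,2) = 11 − 3 = 8 completes the 11 across.
(2,1) = 10 − 9 = 1 completes the 10 down.
(2,2) = 5 − 1 = 4 completes the 5 across.
(3,2) = 9 − 6 = 3 completes the 9 across.

6, 3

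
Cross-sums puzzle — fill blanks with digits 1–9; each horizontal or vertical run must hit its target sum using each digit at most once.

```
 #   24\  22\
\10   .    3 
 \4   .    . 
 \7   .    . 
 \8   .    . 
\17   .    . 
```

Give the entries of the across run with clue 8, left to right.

1, 7

4 in 2 cells must be {1,3}; 17 in 2 cells must be {8,9}.
R1C1 = 10 − 3 = 7 completes the 10 across.
Given what's placed, R2C2 must be 1 to fit the 4 across and 22 down.
R2C1 = 4 − 1 = 3 completes the 4 across.
Nothing is forced directly, so branch on R5C1, whose candidates are 8 or 9. If R5C1 = 9: that forces R4C1 = 1, R4C2 = 7, after which R5C2 would have to be in {8} for the 17 across but in {2,5,6,9} for the 22 down — contradiction. So R5C1 = 8.
R5C2 = 17 − 8 = 9 completes the 17 across.
Nothing is forced directly, so branch on R3C2, whose candidates are 2 or 4 or 5. If R3C2 = 4: then R3C1 would have to be in {3} for the 7 across but in {1,2,4,5} for the 24 down — contradiction. If R3C2 = 5: that forces R3C1 = 2, after which R4C1 would have to be in {1,2,3,5,6,7} for the 8 across but in {4} for the 24 down — contradiction. So R3C2 = 2.
R3C1 = 7 − 2 = 5 completes the 7 across.
R4C1 = 24 − 23 = 1 completes the 24 down.
R4C2 = 8 − 1 = 7 completes the 8 across.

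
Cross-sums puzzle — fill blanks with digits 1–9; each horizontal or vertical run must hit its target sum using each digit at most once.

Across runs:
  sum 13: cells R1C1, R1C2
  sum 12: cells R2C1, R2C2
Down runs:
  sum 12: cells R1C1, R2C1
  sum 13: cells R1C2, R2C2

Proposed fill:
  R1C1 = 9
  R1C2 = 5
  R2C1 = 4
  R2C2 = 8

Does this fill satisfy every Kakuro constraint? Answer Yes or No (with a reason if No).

No — the across run R1C1–R1C2 sums to 14, not 13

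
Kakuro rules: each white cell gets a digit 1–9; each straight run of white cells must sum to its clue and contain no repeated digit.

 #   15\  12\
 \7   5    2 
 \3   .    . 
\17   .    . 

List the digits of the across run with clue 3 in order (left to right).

2 1

3 in 2 cells must be {1,2}; 17 in 2 cells must be {8,9}.
Given what's placed, R2C2 must be 1 to fit the 3 across and 12 down.
R3C2 = 12 − 3 = 9 completes the 12 down.
R2C1 = 3 − 1 = 2 completes the 3 across.
R3C1 = 17 − 9 = 8 completes the 17 across.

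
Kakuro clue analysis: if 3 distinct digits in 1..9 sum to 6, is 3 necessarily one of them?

Yes

The only way to make 6 from 3 distinct digits is {1,2,3}, which contains 3.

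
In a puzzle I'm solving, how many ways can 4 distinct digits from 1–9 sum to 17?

4 distinct digits from 1–9 sum between 10 and 30.

9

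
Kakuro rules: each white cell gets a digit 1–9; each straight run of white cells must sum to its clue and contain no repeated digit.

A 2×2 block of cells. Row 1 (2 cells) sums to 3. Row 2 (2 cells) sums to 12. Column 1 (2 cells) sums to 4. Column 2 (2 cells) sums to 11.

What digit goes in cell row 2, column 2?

3 in 2 cells must be {1,2}; 4 in 2 cells must be {1,3}.
The 3 across and the 4 down share only 1, so (1,1) = 1.
(1,2) = 3 − 1 = 2 completes the 3 across.
(2,1) = 4 − 1 = 3 completes the 4 down.
(2,2) = 12 − 3 = 9 completes the 12 across.

9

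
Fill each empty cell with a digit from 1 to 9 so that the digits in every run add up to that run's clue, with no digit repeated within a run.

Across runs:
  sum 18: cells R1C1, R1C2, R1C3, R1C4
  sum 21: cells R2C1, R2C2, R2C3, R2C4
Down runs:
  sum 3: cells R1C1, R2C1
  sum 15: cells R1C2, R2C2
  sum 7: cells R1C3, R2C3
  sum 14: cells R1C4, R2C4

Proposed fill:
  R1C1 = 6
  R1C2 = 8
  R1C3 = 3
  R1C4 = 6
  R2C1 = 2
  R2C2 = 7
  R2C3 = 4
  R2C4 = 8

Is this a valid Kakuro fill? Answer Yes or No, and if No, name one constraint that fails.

No — the down run R1C1–R2C1 sums to 8, not 3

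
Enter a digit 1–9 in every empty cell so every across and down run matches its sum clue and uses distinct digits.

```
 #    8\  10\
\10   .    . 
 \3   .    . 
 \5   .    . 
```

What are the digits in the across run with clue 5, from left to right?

3 in 2 cells must be {1,2}.
Nothing is forced directly, so branch on R2C1, whose candidates are 1 or 2. If R2C1 = 2: that forces R1C1 = 1, after which R1C2 would have to be in {9} for the 10 across but in {1,2,3,4,5,6,7} for the 10 down — contradiction. So R2C1 = 1.
R2C2 = 3 − 1 = 2 completes the 3 across.
Nothing is forced directly, so branch on R3C2, whose candidates are 1 or 3. If R3C2 = 3: then R1C2 would have to be in {1,2,3,4,6,7,8,9} for the 10 across but in {5} for the 10 down — contradiction. So R3C2 = 1.
R1C2 = 10 − 3 = 7 completes the 10 down.
R3C1 = 5 − 1 = 4 completes the 5 across.
R1C1 = 10 − 7 = 3 completes the 10 across.

4 1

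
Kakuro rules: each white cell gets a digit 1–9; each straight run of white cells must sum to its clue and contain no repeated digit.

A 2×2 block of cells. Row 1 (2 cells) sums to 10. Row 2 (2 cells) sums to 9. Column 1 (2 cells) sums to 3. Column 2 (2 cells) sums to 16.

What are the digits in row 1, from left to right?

3 in 2 cells must be {1,2}; 16 in 2 cells must be {7,9}.
The 9 across and the 16 down share only 7, so (2,2) = 7.
(1,2) = 16 − 7 = 9 completes the 16 down.
(2,1) = 9 − 7 = 2 completes the 9 across.
(1,1) = 10 − 9 = 1 completes the 10 across.

1 9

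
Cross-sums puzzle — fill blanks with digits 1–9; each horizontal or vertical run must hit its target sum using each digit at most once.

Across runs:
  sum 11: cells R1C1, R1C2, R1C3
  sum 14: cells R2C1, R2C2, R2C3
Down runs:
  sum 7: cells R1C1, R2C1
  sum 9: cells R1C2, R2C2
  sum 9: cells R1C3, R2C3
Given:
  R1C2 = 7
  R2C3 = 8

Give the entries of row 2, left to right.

4, 2, 8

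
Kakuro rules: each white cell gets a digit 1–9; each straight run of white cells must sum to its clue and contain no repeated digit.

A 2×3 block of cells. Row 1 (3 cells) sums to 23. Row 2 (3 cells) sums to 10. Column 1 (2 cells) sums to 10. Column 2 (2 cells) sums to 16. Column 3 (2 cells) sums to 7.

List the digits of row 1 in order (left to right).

8 9 6

23 in 3 cells must be {6,8,9}; 16 in 2 cells must be {7,9}.
The 23 across and the 16 down share only 9, so (1,2) = 9.
Given what's placed, (1,3) must be 6 to fit the 23 across and 7 down.
(2,2) = 16 − 9 = 7 completes the 16 down.
(2,3) = 7 − 6 = 1 completes the 7 down.
(1,1) = 23 − 15 = 8 completes the 23 across.
(2,1) = 10 − 8 = 2 completes the 10 across.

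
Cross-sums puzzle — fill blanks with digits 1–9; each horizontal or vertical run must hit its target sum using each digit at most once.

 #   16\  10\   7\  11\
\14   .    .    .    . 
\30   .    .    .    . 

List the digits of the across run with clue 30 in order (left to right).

9 8 6 7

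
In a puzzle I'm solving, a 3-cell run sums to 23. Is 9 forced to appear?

Yes

The only way to make 23 from 3 distinct digits is {6,8,9}, which contains 9.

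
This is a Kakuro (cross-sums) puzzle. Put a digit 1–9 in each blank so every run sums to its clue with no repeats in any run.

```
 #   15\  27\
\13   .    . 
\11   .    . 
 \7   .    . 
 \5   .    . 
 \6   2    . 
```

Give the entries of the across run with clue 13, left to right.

5 8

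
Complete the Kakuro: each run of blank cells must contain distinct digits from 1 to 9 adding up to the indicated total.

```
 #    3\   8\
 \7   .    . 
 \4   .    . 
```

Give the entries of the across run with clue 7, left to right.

4 in 2 cells must be {1,3}; 3 in 2 cells must be {1,2}.
The 4 across and the 3 down share only 1, so R2C1 = 1.
R2C2 = 4 − 1 = 3 completes the 4 across.
R1C1 = 3 − 1 = 2 completes the 3 down.
R1C2 = 7 − 2 = 5 completes the 7 across.

2, 5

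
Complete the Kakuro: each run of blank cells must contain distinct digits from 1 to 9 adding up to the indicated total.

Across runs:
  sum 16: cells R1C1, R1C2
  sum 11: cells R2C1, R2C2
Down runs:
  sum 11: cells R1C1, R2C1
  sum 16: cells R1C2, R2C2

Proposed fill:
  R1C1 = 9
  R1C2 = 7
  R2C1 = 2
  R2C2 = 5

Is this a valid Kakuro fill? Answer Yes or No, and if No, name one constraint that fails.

No — the across run R2C1–R2C2 sums to 7, not 11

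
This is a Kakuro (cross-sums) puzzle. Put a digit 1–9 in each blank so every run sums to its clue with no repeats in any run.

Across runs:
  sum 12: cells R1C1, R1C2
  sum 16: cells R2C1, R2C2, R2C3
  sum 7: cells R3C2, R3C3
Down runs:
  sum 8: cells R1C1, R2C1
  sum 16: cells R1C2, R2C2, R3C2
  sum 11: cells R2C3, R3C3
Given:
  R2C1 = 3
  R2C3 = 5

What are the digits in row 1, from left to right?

5 7

R1C1 = 8 − 3 = 5 completes the 8 down.
R1C2 = 12 − 5 = 7 completes the 12 across.
R2C2 = 16 − 8 = 8 completes the 16 across.
R3C2 = 16 − 15 = 1 completes the 16 down.
R3C3 = 7 − 1 = 6 completes the 7 across.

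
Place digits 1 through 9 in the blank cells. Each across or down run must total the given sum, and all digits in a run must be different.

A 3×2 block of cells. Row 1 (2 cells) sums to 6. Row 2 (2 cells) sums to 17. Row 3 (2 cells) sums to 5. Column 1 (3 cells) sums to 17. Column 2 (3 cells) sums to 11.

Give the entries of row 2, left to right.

9, 8

17 in 2 cells must be {8,9}.
The 17 across and the 11 down share only 8, so (2,2) = 8.
(2,1) = 17 − 8 = 9 completes the 17 across.
Nothing is forced directly, so branch on (1,2), whose candidates are 1 or 2. If (1,2) = 2: then (1,1) would have to be in {4} for the 6 across but in {1,2,3,5,6,7} for the 17 down — contradiction. So (1,2) = 1.
(1,1) = 6 − 1 = 5 completes the 6 across.
(3,1) = 17 − 14 = 3 completes the 17 down.
(3,2) = 5 − 3 = 2 completes the 5 across.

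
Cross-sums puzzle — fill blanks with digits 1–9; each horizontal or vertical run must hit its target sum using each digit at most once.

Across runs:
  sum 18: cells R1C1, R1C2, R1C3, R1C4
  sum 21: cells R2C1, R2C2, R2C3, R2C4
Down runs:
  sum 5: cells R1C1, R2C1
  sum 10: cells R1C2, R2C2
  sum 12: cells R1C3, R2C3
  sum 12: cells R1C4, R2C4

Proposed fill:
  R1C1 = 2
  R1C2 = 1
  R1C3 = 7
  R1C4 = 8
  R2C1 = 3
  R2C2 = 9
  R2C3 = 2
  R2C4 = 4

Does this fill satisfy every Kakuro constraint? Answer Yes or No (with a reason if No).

No — the across run R2C1–R2C4 sums to 18, not 21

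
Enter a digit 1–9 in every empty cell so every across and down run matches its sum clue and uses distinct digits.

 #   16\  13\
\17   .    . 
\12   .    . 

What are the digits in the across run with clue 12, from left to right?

7, 5

17 in 2 cells must be {8,9}; 16 in 2 cells must be {7,9}.
The 17 across and the 16 down share only 9, so R1C1 = 9.
R1C2 = 17 − 9 = 8 completes the 17 across.
R2C1 = 16 − 9 = 7 completes the 16 down.
R2C2 = 12 − 7 = 5 completes the 12 across.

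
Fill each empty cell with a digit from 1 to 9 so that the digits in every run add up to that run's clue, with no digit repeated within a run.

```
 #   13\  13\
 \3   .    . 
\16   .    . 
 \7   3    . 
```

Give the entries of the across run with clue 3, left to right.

3 in 2 cells must be {1,2}; 16 in 2 cells must be {7,9}.
Given what's placed, R2C1 must be 9 to fit the 16 across and 13 down.
R2C2 = 16 − 9 = 7 completes the 16 across.
R3C2 = 7 − 3 = 4 completes the 7 across.
R1C1 = 13 − 12 = 1 completes the 13 down.
R1C2 = 3 − 1 = 2 completes the 3 across.

1 2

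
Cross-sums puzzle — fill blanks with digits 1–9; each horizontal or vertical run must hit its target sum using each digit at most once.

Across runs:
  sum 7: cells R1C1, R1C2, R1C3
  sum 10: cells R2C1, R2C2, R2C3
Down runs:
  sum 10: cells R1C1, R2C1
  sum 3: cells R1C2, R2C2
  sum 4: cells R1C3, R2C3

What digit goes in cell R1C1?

7 in 3 cells must be {1,2,4}; 3 in 2 cells must be {1,2}; 4 in 2 cells must be {1,3}.
The 7 across and the 4 down share only 1, so R1C3 = 1.
R2C3 = 4 − 1 = 3 completes the 4 down.
Given what's placed, R1C2 must be 2 to fit the 7 across and 3 down.
R2C2 = 3 − 2 = 1 completes the 3 down.
R1C1 = 7 − 3 = 4 completes the 7 across.
R2C1 = 10 − 4 = 6 completes the 10 across.

4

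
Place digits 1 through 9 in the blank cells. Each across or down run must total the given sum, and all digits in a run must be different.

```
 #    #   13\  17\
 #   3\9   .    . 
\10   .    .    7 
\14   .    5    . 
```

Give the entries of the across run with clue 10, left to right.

2 1 7

3 in 2 cells must be {1,2}.
Nothing is forced directly, so branch on R2C2, whose candidates are 1 or 2. If R2C2 = 2: that forces R1C2 = 6, after which R1C3 would have to be in {3} for the 9 across but in {1,2,4,6,8,9} for the 17 down — contradiction. So R2C2 = 1.
R1C2 = 13 − 6 = 7 completes the 13 down.
R1C3 = 9 − 7 = 2 completes the 9 across.
R2C1 = 10 − 8 = 2 completes the 10 across.
R3C1 = 3 − 2 = 1 completes the 3 down.
R3C3 = 14 − 6 = 8 completes the 14 across.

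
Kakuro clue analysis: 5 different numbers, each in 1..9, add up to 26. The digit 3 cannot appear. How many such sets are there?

5

5 distinct digits from 1–9 sum between 15 and 35.
Dropping sets that contain 3.
Enumerating: {1,2,6,8,9}, {1,4,5,7,9}, {1,4,6,7,8}, {2,4,5,6,9}, {2,4,5,7,8}.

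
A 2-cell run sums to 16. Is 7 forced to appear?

The only way to make 16 from 2 distinct digits is {7,9}, which contains 7.

Yes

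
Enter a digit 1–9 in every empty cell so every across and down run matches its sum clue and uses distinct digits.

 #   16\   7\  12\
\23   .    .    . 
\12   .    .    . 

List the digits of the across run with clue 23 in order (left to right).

23 in 3 cells must be {6,8,9}; 16 in 2 cells must be {7,9}.
The 23 across and the 16 down share only 9, so R1C1 = 9.
Given what's placed, R1C2 must be 6 to fit the 23 across and 7 down.
R1C3 = 23 − 15 = 8 completes the 23 across.
R2C1 = 16 − 9 = 7 completes the 16 down.
R2C2 = 7 − 6 = 1 completes the 7 down.
R2C3 = 12 − 8 = 4 completes the 12 across.

9 6 8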